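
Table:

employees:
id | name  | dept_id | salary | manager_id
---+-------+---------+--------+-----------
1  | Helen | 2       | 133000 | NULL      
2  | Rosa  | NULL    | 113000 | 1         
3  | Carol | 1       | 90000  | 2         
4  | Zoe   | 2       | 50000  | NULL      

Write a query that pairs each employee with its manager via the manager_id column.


This is a self-join: employees is joined to a second copy of itself, matching each row's manager_id to another row's id. Use LEFT JOIN so rows with manager_id=NULL are kept.
  - employee 1 (Helen): manager_id=NULL -> NULL
  - employee 2 (Rosa): manager_id=1 -> Helen
  - employee 3 (Carol): manager_id=2 -> Rosa
  - employee 4 (Zoe): manager_id=NULL -> NULL

SQL:
SELECT a.name AS item, b.name AS manager
FROM employees a
LEFT JOIN employees b ON a.manager_id = b.id

Result:
item  | manager
------+--------
Helen | NULL   
Rosa  | Helen  
Carol | Rosa   
Zoe   | NULL   


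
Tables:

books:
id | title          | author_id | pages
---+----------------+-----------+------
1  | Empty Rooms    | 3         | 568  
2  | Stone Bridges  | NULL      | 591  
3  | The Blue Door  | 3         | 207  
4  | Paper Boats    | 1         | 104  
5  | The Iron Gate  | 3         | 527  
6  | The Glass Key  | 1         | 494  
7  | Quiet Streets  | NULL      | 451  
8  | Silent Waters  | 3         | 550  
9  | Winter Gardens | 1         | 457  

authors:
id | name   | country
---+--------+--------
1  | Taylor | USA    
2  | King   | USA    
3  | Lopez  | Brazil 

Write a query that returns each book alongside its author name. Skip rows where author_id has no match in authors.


INNER JOIN keeps only books rows whose author_id matches an id in authors. Walk through each book:
  - book 1 (Empty Rooms): author_id=3 -> matches Lopez
  - book 2 (Stone Bridges): author_id=NULL, no match -> dropped
  - book 3 (The Blue Door): author_id=3 -> matches Lopez
  - book 4 (Paper Boats): author_id=1 -> matches Taylor
  - book 5 (The Iron Gate): author_id=3 -> matches Lopez
  - book 6 (The Glass Key): author_id=1 -> matches Taylor
  - book 7 (Quiet Streets): author_id=NULL, no match -> dropped
  - book 8 (Silent Waters): author_id=3 -> matches Lopez
  - book 9 (Winter Gardens): author_id=1 -> matches Taylor
So 2 of 9 rows are dropped.

SQL:
SELECT a.title, b.name AS author
FROM books a
INNER JOIN authors b ON a.author_id = b.id

Result:
title          | author
---------------+-------
Empty Rooms    | Lopez 
The Blue Door  | Lopez 
Paper Boats    | Taylor
The Iron Gate  | Lopez 
The Glass Key  | Taylor
Silent Waters  | Lopez 
Winter Gardens | Taylor


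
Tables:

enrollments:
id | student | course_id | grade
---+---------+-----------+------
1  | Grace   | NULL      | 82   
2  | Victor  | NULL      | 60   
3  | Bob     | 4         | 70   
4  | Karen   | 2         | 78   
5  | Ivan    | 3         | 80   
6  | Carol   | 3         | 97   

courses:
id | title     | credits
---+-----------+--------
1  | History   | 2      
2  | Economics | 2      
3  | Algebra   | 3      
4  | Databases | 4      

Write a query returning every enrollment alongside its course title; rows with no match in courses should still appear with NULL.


LEFT JOIN keeps every row from enrollments (the left table); where course_id has no match in courses, the course columns become NULL. Walk through each enrollment:
  - enrollment 1 (Grace): course_id=NULL, no match -> kept with NULL
  - enrollment 2 (Victor): course_id=NULL, no match -> kept with NULL
  - enrollment 3 (Bob): course_id=4 -> matches Databases
  - enrollment 4 (Karen): course_id=2 -> matches Economics
  - enrollment 5 (Ivan): course_id=3 -> matches Algebra
  - enrollment 6 (Carol): course_id=3 -> matches Algebra
All 6 rows appear; 2 have NULL course.

SQL:
SELECT a.student, b.title AS course
FROM enrollments a
LEFT JOIN courses b ON a.course_id = b.id

Result:
student | course   
--------+----------
Grace   | NULL     
Victor  | NULL     
Bob     | Databases
Karen   | Economics
Ivan    | Algebra  
Carol   | Algebra  


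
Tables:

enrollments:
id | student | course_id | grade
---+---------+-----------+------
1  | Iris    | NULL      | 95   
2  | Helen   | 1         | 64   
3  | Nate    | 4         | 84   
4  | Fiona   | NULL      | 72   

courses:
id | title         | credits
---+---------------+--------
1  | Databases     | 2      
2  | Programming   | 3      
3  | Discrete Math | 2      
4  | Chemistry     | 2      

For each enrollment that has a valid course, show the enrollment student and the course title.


INNER JOIN keeps only enrollments rows whose course_id matches an id in courses. Walk through each enrollment:
  - enrollment 1 (Iris): course_id=NULL, no match -> dropped
  - enrollment 2 (Helen): course_id=1 -> matches Databases
  - enrollment 3 (Nate): course_id=4 -> matches Chemistry
  - enrollment 4 (Fiona): course_id=NULL, no match -> dropped
So 2 of 4 rows are dropped.

SQL:
SELECT a.student, b.title AS course
FROM enrollments a
INNER JOIN courses b ON a.course_id = b.id

Result:
student | course   
--------+----------
Helen   | Databases
Nate    | Chemistry


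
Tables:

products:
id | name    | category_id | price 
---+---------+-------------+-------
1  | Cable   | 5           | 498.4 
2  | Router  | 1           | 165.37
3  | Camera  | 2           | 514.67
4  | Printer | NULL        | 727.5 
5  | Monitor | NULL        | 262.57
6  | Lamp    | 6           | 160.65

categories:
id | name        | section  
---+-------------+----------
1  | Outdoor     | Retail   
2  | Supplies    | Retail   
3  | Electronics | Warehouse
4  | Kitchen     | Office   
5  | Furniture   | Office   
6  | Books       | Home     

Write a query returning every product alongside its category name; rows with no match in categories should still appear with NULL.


LEFT JOIN keeps every row from products (the left table); where category_id has no match in categories, the category columns become NULL. Walk through each product:
  - product 1 (Cable): category_id=5 -> matches Furniture
  - product 2 (Router): category_id=1 -> matches Outdoor
  - product 3 (Camera): category_id=2 -> matches Supplies
  - product 4 (Printer): category_id=NULL, no match -> kept with NULL
  - product 5 (Monitor): category_id=NULL, no match -> kept with NULL
  - product 6 (Lamp): category_id=6 -> matches Books
All 6 rows appear; 2 have NULL category.

SQL:
SELECT a.name, b.name AS category
FROM products a
LEFT JOIN categories b ON a.category_id = b.id

Result:
name    | category 
--------+----------
Cable   | Furniture
Router  | Outdoor  
Camera  | Supplies 
Printer | NULL     
Monitor | NULL     
Lamp    | Books    


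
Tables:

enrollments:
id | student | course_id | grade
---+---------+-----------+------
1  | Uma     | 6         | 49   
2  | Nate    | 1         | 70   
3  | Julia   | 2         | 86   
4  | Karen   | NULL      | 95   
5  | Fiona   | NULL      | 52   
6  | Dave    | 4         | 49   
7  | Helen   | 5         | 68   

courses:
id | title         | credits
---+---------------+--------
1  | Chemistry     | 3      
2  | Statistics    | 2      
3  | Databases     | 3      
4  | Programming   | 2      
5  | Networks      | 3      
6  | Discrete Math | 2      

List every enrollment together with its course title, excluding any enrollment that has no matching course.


INNER JOIN keeps only enrollments rows whose course_id matches an id in courses. Walk through each enrollment:
  - enrollment 1 (Uma): course_id=6 -> matches Discrete Math
  - enrollment 2 (Nate): course_id=1 -> matches Chemistry
  - enrollment 3 (Julia): course_id=2 -> matches Statistics
  - enrollment 4 (Karen): course_id=NULL, no match -> dropped
  - enrollment 5 (Fiona): course_id=NULL, no match -> dropped
  - enrollment 6 (Dave): course_id=4 -> matches Programming
  - enrollment 7 (Helen): course_id=5 -> matches Networks
So 2 of 7 rows are dropped.

SQL:
SELECT a.student, b.title AS course
FROM enrollments a
INNER JOIN courses b ON a.course_id = b.id

Result:
student | course       
--------+--------------
Uma     | Discrete Math
Nate    | Chemistry    
Julia   | Statistics   
Dave    | Programming  
Helen   | Networks     


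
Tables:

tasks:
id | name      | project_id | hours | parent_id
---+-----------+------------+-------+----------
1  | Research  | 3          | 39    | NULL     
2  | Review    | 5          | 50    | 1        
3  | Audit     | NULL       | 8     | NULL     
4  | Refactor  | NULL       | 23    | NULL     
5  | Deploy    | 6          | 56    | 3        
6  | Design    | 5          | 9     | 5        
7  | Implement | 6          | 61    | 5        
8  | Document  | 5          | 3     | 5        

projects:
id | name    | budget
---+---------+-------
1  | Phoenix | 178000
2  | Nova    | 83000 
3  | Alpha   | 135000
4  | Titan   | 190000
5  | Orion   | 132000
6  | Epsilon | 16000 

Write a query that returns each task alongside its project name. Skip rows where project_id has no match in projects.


INNER JOIN keeps only tasks rows whose project_id matches an id in projects. Walk through each task:
  - task 1 (Research): project_id=3 -> matches Alpha
  - task 2 (Review): project_id=5 -> matches Orion
  - task 3 (Audit): project_id=NULL, no match -> dropped
  - task 4 (Refactor): project_id=NULL, no match -> dropped
  - task 5 (Deploy): project_id=6 -> matches Epsilon
  - task 6 (Design): project_id=5 -> matches Orion
  - task 7 (Implement): project_id=6 -> matches Epsilon
  - task 8 (Document): project_id=5 -> matches Orion
So 2 of 8 rows are dropped.

SQL:
SELECT a.name, b.name AS project
FROM tasks a
INNER JOIN projects b ON a.project_id = b.id

Result:
name      | project
----------+--------
Research  | Alpha  
Review    | Orion  
Deploy    | Epsilon
Design    | Orion  
Implement | Epsilon
Document  | Orion  


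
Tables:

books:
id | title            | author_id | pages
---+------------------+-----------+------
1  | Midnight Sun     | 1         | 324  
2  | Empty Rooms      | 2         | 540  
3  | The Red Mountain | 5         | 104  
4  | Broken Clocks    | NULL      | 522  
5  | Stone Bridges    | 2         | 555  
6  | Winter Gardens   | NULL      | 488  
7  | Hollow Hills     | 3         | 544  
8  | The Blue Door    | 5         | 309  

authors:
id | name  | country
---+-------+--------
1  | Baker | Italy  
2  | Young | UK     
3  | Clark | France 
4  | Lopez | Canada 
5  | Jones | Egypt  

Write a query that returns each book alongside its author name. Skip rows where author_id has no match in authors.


INNER JOIN keeps only books rows whose author_id matches an id in authors. Walk through each book:
  - book 1 (Midnight Sun): author_id=1 -> matches Baker
  - book 2 (Empty Rooms): author_id=2 -> matches Young
  - book 3 (The Red Mountain): author_id=5 -> matches Jones
  - book 4 (Broken Clocks): author_id=NULL, no match -> dropped
  - book 5 (Stone Bridges): author_id=2 -> matches Young
  - book 6 (Winter Gardens): author_id=NULL, no match -> dropped
  - book 7 (Hollow Hills): author_id=3 -> matches Clark
  - book 8 (The Blue Door): author_id=5 -> matches Jones
So 2 of 8 rows are dropped.

SQL:
SELECT a.title, b.name AS author
FROM books a
INNER JOIN authors b ON a.author_id = b.id

Result:
title            | author
-----------------+-------
Midnight Sun     | Baker 
Empty Rooms      | Young 
The Red Mountain | Jones 
Stone Bridges    | Young 
Hollow Hills     | Clark 
The Blue Door    | Jones 


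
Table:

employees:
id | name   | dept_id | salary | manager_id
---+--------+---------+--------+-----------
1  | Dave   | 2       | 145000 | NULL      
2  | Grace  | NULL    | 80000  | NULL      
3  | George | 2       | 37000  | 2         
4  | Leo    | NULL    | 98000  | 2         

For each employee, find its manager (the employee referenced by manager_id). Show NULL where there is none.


This is a self-join: employees is joined to a second copy of itself, matching each row's manager_id to another row's id. Use LEFT JOIN so rows with manager_id=NULL are kept.
  - employee 1 (Dave): manager_id=NULL -> NULL
  - employee 2 (Grace): manager_id=NULL -> NULL
  - employee 3 (George): manager_id=2 -> Grace
  - employee 4 (Leo): manager_id=2 -> Grace

SQL:
SELECT a.name AS item, b.name AS manager
FROM employees a
LEFT JOIN employees b ON a.manager_id = b.id

Result:
item   | manager
-------+--------
Dave   | NULL   
Grace  | NULL   
George | Grace  
Leo    | Grace  


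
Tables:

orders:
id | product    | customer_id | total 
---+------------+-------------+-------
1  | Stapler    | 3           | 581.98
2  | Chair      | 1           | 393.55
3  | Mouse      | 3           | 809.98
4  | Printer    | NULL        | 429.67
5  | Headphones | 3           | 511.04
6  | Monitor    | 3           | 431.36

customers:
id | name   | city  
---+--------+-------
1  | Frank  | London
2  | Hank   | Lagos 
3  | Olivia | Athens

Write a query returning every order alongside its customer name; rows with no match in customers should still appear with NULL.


LEFT JOIN keeps every row from orders (the left table); where customer_id has no match in customers, the customer columns become NULL. Walk through each order:
  - order 1 (Stapler): customer_id=3 -> matches Olivia
  - order 2 (Chair): customer_id=1 -> matches Frank
  - order 3 (Mouse): customer_id=3 -> matches Olivia
  - order 4 (Printer): customer_id=NULL, no match -> kept with NULL
  - order 5 (Headphones): customer_id=3 -> matches Olivia
  - order 6 (Monitor): customer_id=3 -> matches Olivia
All 6 rows appear; 1 has NULL customer.

SQL:
SELECT a.product, b.name AS customer
FROM orders a
LEFT JOIN customers b ON a.customer_id = b.id

Result:
product    | customer
-----------+---------
Stapler    | Olivia  
Chair      | Frank   
Mouse      | Olivia  
Printer    | NULL    
Headphones | Olivia  
Monitor    | Olivia  


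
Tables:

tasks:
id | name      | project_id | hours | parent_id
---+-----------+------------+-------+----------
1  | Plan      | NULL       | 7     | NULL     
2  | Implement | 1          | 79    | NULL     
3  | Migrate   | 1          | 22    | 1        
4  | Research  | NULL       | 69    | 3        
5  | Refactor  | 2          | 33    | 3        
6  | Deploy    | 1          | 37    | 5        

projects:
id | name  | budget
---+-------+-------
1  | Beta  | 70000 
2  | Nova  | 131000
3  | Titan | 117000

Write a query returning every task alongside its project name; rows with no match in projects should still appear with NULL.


LEFT JOIN keeps every row from tasks (the left table); where project_id has no match in projects, the project columns become NULL. Walk through each task:
  - task 1 (Plan): project_id=NULL, no match -> kept with NULL
  - task 2 (Implement): project_id=1 -> matches Beta
  - task 3 (Migrate): project_id=1 -> matches Beta
  - task 4 (Research): project_id=NULL, no match -> kept with NULL
  - task 5 (Refactor): project_id=2 -> matches Nova
  - task 6 (Deploy): project_id=1 -> matches Beta
All 6 rows appear; 2 have NULL project.

SQL:
SELECT a.name, b.name AS project
FROM tasks a
LEFT JOIN projects b ON a.project_id = b.id

Result:
name      | project
----------+--------
Plan      | NULL   
Implement | Beta   
Migrate   | Beta   
Research  | NULL   
Refactor  | Nova   
Deploy    | Beta   


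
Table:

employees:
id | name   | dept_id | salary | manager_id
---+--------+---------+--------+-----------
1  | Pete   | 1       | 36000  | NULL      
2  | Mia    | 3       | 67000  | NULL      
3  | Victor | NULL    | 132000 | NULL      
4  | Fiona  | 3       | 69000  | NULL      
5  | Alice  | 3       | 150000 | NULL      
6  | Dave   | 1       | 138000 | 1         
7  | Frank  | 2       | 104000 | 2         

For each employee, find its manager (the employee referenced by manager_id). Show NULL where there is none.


This is a self-join: employees is joined to a second copy of itself, matching each row's manager_id to another row's id. Use LEFT JOIN so rows with manager_id=NULL are kept.
  - employee 1 (Pete): manager_id=NULL -> NULL
  - employee 2 (Mia): manager_id=NULL -> NULL
  - employee 3 (Victor): manager_id=NULL -> NULL
  - employee 4 (Fiona): manager_id=NULL -> NULL
  - employee 5 (Alice): manager_id=NULL -> NULL
  - employee 6 (Dave): manager_id=1 -> Pete
  - employee 7 (Frank): manager_id=2 -> Mia

SQL:
SELECT a.name AS item, b.name AS manager
FROM employees a
LEFT JOIN employees b ON a.manager_id = b.id

Result:
item   | manager
-------+--------
Pete   | NULL   
Mia    | NULL   
Victor | NULL   
Fiona  | NULL   
Alice  | NULL   
Dave   | Pete   
Frank  | Mia    


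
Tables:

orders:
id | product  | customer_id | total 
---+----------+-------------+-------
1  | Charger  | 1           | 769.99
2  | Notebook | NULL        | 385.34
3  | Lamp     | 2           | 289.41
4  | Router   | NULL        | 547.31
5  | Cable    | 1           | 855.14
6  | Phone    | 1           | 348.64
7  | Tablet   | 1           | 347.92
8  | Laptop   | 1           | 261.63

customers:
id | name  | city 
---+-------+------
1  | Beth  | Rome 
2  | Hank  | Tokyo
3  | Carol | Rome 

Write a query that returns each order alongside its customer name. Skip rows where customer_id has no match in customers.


INNER JOIN keeps only orders rows whose customer_id matches an id in customers. Walk through each order:
  - order 1 (Charger): customer_id=1 -> matches Beth
  - order 2 (Notebook): customer_id=NULL, no match -> dropped
  - order 3 (Lamp): customer_id=2 -> matches Hank
  - order 4 (Router): customer_id=NULL, no match -> dropped
  - order 5 (Cable): customer_id=1 -> matches Beth
  - order 6 (Phone): customer_id=1 -> matches Beth
  - order 7 (Tablet): customer_id=1 -> matches Beth
  - order 8 (Laptop): customer_id=1 -> matches Beth
So 2 of 8 rows are dropped.

SQL:
SELECT a.product, b.name AS customer
FROM orders a
INNER JOIN customers b ON a.customer_id = b.id

Result:
product | customer
--------+---------
Charger | Beth    
Lamp    | Hank    
Cable   | Beth    
Phone   | Beth    
Tablet  | Beth    
Laptop  | Beth    


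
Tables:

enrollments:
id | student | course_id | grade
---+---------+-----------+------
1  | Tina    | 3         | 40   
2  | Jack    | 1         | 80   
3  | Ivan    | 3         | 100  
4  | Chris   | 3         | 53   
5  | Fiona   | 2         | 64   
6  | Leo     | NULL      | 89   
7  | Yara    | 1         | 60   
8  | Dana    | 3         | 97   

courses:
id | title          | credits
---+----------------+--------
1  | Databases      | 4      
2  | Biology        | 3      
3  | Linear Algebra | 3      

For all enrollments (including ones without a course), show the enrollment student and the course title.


LEFT JOIN keeps every row from enrollments (the left table); where course_id has no match in courses, the course columns become NULL. Walk through each enrollment:
  - enrollment 1 (Tina): course_id=3 -> matches Linear Algebra
  - enrollment 2 (Jack): course_id=1 -> matches Databases
  - enrollment 3 (Ivan): course_id=3 -> matches Linear Algebra
  - enrollment 4 (Chris): course_id=3 -> matches Linear Algebra
  - enrollment 5 (Fiona): course_id=2 -> matches Biology
  - enrollment 6 (Leo): course_id=NULL, no match -> kept with NULL
  - enrollment 7 (Yara): course_id=1 -> matches Databases
  - enrollment 8 (Dana): course_id=3 -> matches Linear Algebra
All 8 rows appear; 1 has NULL course.

SQL:
SELECT a.student, b.title AS course
FROM enrollments a
LEFT JOIN courses b ON a.course_id = b.id

Result:
student | course        
--------+---------------
Tina    | Linear Algebra
Jack    | Databases     
Ivan    | Linear Algebra
Chris   | Linear Algebra
Fiona   | Biology       
Leo     | NULL          
Yara    | Databases     
Dana    | Linear Algebra


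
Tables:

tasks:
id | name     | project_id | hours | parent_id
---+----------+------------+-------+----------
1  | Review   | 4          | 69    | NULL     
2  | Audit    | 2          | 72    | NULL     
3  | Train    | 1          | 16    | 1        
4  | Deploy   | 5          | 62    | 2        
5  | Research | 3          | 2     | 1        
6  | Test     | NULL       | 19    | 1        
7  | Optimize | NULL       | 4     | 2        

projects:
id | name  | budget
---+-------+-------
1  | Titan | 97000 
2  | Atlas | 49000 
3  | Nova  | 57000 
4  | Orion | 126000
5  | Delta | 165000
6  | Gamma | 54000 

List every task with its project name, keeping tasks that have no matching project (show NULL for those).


LEFT JOIN keeps every row from tasks (the left table); where project_id has no match in projects, the project columns become NULL. Walk through each task:
  - task 1 (Review): project_id=4 -> matches Orion
  - task 2 (Audit): project_id=2 -> matches Atlas
  - task 3 (Train): project_id=1 -> matches Titan
  - task 4 (Deploy): project_id=5 -> matches Delta
  - task 5 (Research): project_id=3 -> matches Nova
  - task 6 (Test): project_id=NULL, no match -> kept with NULL
  - task 7 (Optimize): project_id=NULL, no match -> kept with NULL
All 7 rows appear; 2 have NULL project.

SQL:
SELECT a.name, b.name AS project
FROM tasks a
LEFT JOIN projects b ON a.project_id = b.id

Result:
name     | project
---------+--------
Review   | Orion  
Audit    | Atlas  
Train    | Titan  
Deploy   | Delta  
Research | Nova   
Test     | NULL   
Optimize | NULL   


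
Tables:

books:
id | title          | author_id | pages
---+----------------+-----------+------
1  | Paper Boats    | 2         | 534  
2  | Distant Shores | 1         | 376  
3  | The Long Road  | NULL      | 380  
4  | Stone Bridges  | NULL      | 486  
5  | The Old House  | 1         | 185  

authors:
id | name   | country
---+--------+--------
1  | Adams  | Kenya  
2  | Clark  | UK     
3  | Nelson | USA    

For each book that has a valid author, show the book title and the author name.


INNER JOIN keeps only books rows whose author_id matches an id in authors. Walk through each book:
  - book 1 (Paper Boats): author_id=2 -> matches Clark
  - book 2 (Distant Shores): author_id=1 -> matches Adams
  - book 3 (The Long Road): author_id=NULL, no match -> dropped
  - book 4 (Stone Bridges): author_id=NULL, no match -> dropped
  - book 5 (The Old House): author_id=1 -> matches Adams
So 2 of 5 rows are dropped.

SQL:
SELECT a.title, b.name AS author
FROM books a
INNER JOIN authors b ON a.author_id = b.id

Result:
title          | author
---------------+-------
Paper Boats    | Clark 
Distant Shores | Adams 
The Old House  | Adams 


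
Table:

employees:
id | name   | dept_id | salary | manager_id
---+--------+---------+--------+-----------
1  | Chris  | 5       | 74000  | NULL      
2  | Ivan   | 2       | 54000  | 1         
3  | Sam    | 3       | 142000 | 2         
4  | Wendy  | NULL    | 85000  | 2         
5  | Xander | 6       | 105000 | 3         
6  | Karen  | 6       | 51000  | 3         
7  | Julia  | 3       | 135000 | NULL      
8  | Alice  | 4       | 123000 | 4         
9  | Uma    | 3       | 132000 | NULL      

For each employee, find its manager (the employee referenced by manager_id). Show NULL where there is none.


This is a self-join: employees is joined to a second copy of itself, matching each row's manager_id to another row's id. Use LEFT JOIN so rows with manager_id=NULL are kept.
  - employee 1 (Chris): manager_id=NULL -> NULL
  - employee 2 (Ivan): manager_id=1 -> Chris
  - employee 3 (Sam): manager_id=2 -> Ivan
  - employee 4 (Wendy): manager_id=2 -> Ivan
  - employee 5 (Xander): manager_id=3 -> Sam
  - employee 6 (Karen): manager_id=3 -> Sam
  - employee 7 (Julia): manager_id=NULL -> NULL
  - employee 8 (Alice): manager_id=4 -> Wendy
  - employee 9 (Uma): manager_id=NULL -> NULL

SQL:
SELECT a.name AS item, b.name AS manager
FROM employees a
LEFT JOIN employees b ON a.manager_id = b.id

Result:
item   | manager
-------+--------
Chris  | NULL   
Ivan   | Chris  
Sam    | Ivan   
Wendy  | Ivan   
Xander | Sam    
Karen  | Sam    
Julia  | NULL   
Alice  | Wendy  
Uma    | NULL   


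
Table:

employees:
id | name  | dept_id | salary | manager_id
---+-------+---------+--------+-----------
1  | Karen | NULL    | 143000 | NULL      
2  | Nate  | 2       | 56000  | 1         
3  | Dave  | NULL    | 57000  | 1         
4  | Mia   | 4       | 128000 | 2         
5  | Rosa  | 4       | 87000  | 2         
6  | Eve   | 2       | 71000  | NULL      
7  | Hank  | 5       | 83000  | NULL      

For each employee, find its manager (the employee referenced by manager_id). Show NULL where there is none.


This is a self-join: employees is joined to a second copy of itself, matching each row's manager_id to another row's id. Use LEFT JOIN so rows with manager_id=NULL are kept.
  - employee 1 (Karen): manager_id=NULL -> NULL
  - employee 2 (Nate): manager_id=1 -> Karen
  - employee 3 (Dave): manager_id=1 -> Karen
  - employee 4 (Mia): manager_id=2 -> Nate
  - employee 5 (Rosa): manager_id=2 -> Nate
  - employee 6 (Eve): manager_id=NULL -> NULL
  - employee 7 (Hank): manager_id=NULL -> NULL

SQL:
SELECT a.name AS item, b.name AS manager
FROM employees a
LEFT JOIN employees b ON a.manager_id = b.id

Result:
item  | manager
------+--------
Karen | NULL   
Nate  | Karen  
Dave  | Karen  
Mia   | Nate   
Rosa  | Nate   
Eve   | NULL   
Hank  | NULL   


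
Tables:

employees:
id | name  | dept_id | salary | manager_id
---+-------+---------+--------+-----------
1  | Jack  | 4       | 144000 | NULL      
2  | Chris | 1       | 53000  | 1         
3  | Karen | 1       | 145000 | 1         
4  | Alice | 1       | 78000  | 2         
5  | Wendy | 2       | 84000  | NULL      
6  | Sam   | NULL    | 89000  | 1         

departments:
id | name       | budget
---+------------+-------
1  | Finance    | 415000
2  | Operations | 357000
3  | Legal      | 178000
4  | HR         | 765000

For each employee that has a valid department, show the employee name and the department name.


INNER JOIN keeps only employees rows whose dept_id matches an id in departments. Walk through each employee:
  - employee 1 (Jack): dept_id=4 -> matches HR
  - employee 2 (Chris): dept_id=1 -> matches Finance
  - employee 3 (Karen): dept_id=1 -> matches Finance
  - employee 4 (Alice): dept_id=1 -> matches Finance
  - employee 5 (Wendy): dept_id=2 -> matches Operations
  - employee 6 (Sam): dept_id=NULL, no match -> dropped
So 1 of 6 rows is dropped.

SQL:
SELECT a.name, b.name AS department
FROM employees a
INNER JOIN departments b ON a.dept_id = b.id

Result:
name  | department
------+-----------
Jack  | HR        
Chris | Finance   
Karen | Finance   
Alice | Finance   
Wendy | Operations


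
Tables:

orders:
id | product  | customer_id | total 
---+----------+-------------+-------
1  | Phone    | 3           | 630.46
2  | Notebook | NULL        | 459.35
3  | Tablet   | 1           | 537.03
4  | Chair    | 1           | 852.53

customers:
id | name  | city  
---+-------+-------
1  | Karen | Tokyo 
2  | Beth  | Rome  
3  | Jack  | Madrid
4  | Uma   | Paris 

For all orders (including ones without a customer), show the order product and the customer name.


LEFT JOIN keeps every row from orders (the left table); where customer_id has no match in customers, the customer columns become NULL. Walk through each order:
  - order 1 (Phone): customer_id=3 -> matches Jack
  - order 2 (Notebook): customer_id=NULL, no match -> kept with NULL
  - order 3 (Tablet): customer_id=1 -> matches Karen
  - order 4 (Chair): customer_id=1 -> matches Karen
All 4 rows appear; 1 has NULL customer.

SQL:
SELECT a.product, b.name AS customer
FROM orders a
LEFT JOIN customers b ON a.customer_id = b.id

Result:
product  | customer
---------+---------
Phone    | Jack    
Notebook | NULL    
Tablet   | Karen   
Chair    | Karen   


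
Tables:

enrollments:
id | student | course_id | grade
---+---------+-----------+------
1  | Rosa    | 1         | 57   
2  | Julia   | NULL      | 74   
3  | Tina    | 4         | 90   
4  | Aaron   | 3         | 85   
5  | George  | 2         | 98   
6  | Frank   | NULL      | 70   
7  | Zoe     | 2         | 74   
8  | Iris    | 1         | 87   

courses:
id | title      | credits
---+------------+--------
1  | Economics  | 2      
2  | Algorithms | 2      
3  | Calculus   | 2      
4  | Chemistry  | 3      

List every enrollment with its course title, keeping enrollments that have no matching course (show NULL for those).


LEFT JOIN keeps every row from enrollments (the left table); where course_id has no match in courses, the course columns become NULL. Walk through each enrollment:
  - enrollment 1 (Rosa): course_id=1 -> matches Economics
  - enrollment 2 (Julia): course_id=NULL, no match -> kept with NULL
  - enrollment 3 (Tina): course_id=4 -> matches Chemistry
  - enrollment 4 (Aaron): course_id=3 -> matches Calculus
  - enrollment 5 (George): course_id=2 -> matches Algorithms
  - enrollment 6 (Frank): course_id=NULL, no match -> kept with NULL
  - enrollment 7 (Zoe): course_id=2 -> matches Algorithms
  - enrollment 8 (Iris): course_id=1 -> matches Economics
All 8 rows appear; 2 have NULL course.

SQL:
SELECT a.student, b.title AS course
FROM enrollments a
LEFT JOIN courses b ON a.course_id = b.id

Result:
student | course    
--------+-----------
Rosa    | Economics 
Julia   | NULL      
Tina    | Chemistry 
Aaron   | Calculus  
George  | Algorithms
Frank   | NULL      
Zoe     | Algorithms
Iris    | Economics 


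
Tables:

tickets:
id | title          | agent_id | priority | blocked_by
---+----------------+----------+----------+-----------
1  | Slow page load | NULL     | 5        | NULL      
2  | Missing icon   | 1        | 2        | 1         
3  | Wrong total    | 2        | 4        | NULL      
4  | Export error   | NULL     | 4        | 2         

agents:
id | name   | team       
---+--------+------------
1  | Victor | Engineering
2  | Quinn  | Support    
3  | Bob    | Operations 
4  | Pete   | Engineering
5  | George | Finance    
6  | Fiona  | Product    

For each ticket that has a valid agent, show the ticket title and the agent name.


INNER JOIN keeps only tickets rows whose agent_id matches an id in agents. Walk through each ticket:
  - ticket 1 (Slow page load): agent_id=NULL, no match -> dropped
  - ticket 2 (Missing icon): agent_id=1 -> matches Victor
  - ticket 3 (Wrong total): agent_id=2 -> matches Quinn
  - ticket 4 (Export error): agent_id=NULL, no match -> dropped
So 2 of 4 rows are dropped.

SQL:
SELECT a.title, b.name AS agent
FROM tickets a
INNER JOIN agents b ON a.agent_id = b.id

Result:
title        | agent 
-------------+-------
Missing icon | Victor
Wrong total  | Quinn 


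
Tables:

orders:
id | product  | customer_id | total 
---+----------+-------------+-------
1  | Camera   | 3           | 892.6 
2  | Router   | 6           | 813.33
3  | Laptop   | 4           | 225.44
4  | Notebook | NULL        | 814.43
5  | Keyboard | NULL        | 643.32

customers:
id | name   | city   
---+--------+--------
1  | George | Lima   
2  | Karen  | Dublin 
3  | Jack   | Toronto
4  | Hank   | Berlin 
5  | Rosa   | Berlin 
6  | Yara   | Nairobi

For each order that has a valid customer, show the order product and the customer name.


INNER JOIN keeps only orders rows whose customer_id matches an id in customers. Walk through each order:
  - order 1 (Camera): customer_id=3 -> matches Jack
  - order 2 (Router): customer_id=6 -> matches Yara
  - order 3 (Laptop): customer_id=4 -> matches Hank
  - order 4 (Notebook): customer_id=NULL, no match -> dropped
  - order 5 (Keyboard): customer_id=NULL, no match -> dropped
So 2 of 5 rows are dropped.

SQL:
SELECT a.product, b.name AS customer
FROM orders a
INNER JOIN customers b ON a.customer_id = b.id

Result:
product | customer
--------+---------
Camera  | Jack    
Router  | Yara    
Laptop  | Hank    


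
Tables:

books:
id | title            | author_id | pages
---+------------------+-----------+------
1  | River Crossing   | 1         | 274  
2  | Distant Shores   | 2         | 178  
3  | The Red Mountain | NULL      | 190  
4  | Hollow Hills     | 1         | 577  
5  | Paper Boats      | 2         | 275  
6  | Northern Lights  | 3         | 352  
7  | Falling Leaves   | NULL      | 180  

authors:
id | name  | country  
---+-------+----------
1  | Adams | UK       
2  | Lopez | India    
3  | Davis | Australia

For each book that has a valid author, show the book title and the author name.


INNER JOIN keeps only books rows whose author_id matches an id in authors. Walk through each book:
  - book 1 (River Crossing): author_id=1 -> matches Adams
  - book 2 (Distant Shores): author_id=2 -> matches Lopez
  - book 3 (The Red Mountain): author_id=NULL, no match -> dropped
  - book 4 (Hollow Hills): author_id=1 -> matches Adams
  - book 5 (Paper Boats): author_id=2 -> matches Lopez
  - book 6 (Northern Lights): author_id=3 -> matches Davis
  - book 7 (Falling Leaves): author_id=NULL, no match -> dropped
So 2 of 7 rows are dropped.

SQL:
SELECT a.title, b.name AS author
FROM books a
INNER JOIN authors b ON a.author_id = b.id

Result:
title           | author
----------------+-------
River Crossing  | Adams 
Distant Shores  | Lopez 
Hollow Hills    | Adams 
Paper Boats     | Lopez 
Northern Lights | Davis 


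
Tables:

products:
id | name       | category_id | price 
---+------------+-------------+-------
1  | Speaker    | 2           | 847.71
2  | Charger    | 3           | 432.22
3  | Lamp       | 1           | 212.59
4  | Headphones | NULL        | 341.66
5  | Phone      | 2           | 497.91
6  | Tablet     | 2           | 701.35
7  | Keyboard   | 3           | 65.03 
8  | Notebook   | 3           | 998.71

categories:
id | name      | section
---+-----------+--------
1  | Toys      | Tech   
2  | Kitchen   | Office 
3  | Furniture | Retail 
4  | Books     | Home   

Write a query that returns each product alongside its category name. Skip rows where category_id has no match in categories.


INNER JOIN keeps only products rows whose category_id matches an id in categories. Walk through each product:
  - product 1 (Speaker): category_id=2 -> matches Kitchen
  - product 2 (Charger): category_id=3 -> matches Furniture
  - product 3 (Lamp): category_id=1 -> matches Toys
  - product 4 (Headphones): category_id=NULL, no match -> dropped
  - product 5 (Phone): category_id=2 -> matches Kitchen
  - product 6 (Tablet): category_id=2 -> matches Kitchen
  - product 7 (Keyboard): category_id=3 -> matches Furniture
  - product 8 (Notebook): category_id=3 -> matches Furniture
So 1 of 8 rows is dropped.

SQL:
SELECT a.name, b.name AS category
FROM products a
INNER JOIN categories b ON a.category_id = b.id

Result:
name     | category 
---------+----------
Speaker  | Kitchen  
Charger  | Furniture
Lamp     | Toys     
Phone    | Kitchen  
Tablet   | Kitchen  
Keyboard | Furniture
Notebook | Furniture


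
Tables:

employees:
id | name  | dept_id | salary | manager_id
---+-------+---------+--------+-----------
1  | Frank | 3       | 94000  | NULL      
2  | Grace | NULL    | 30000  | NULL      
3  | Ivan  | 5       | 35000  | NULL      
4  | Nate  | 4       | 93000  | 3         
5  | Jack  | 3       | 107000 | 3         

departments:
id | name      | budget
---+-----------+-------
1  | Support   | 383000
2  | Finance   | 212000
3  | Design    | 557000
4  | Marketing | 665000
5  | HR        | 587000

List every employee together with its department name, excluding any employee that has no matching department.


INNER JOIN keeps only employees rows whose dept_id matches an id in departments. Walk through each employee:
  - employee 1 (Frank): dept_id=3 -> matches Design
  - employee 2 (Grace): dept_id=NULL, no match -> dropped
  - employee 3 (Ivan): dept_id=5 -> matches HR
  - employee 4 (Nate): dept_id=4 -> matches Marketing
  - employee 5 (Jack): dept_id=3 -> matches Design
So 1 of 5 rows is dropped.

SQL:
SELECT a.name, b.name AS department
FROM employees a
INNER JOIN departments b ON a.dept_id = b.id

Result:
name  | department
------+-----------
Frank | Design    
Ivan  | HR        
Nate  | Marketing 
Jack  | Design    


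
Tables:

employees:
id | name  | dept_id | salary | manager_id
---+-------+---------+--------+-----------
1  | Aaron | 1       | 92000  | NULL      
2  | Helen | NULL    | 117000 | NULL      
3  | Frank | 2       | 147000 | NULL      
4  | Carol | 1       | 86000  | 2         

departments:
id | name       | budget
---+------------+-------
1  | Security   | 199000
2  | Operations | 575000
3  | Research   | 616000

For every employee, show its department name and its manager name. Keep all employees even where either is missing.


Two LEFT JOINs from the same base table employees: one to departments via dept_id, one to employees itself via manager_id. Both are LEFT so every employee is preserved.
Match against departments:
  - employee 1 (Aaron): dept_id=1 -> matches Security
  - employee 2 (Helen): dept_id=NULL, no match -> kept with NULL
  - employee 3 (Frank): dept_id=2 -> matches Operations
  - employee 4 (Carol): dept_id=1 -> matches Security
Match against employees (self):
  - employee 1 (Aaron): manager_id=NULL -> NULL
  - employee 2 (Helen): manager_id=NULL -> NULL
  - employee 3 (Frank): manager_id=NULL -> NULL
  - employee 4 (Carol): manager_id=2 -> Helen

SQL:
SELECT a.name, b.name AS department, c.name AS manager
FROM employees a
LEFT JOIN departments b ON a.dept_id = b.id
LEFT JOIN employees c ON a.manager_id = c.id

Result:
name  | department | manager
------+------------+--------
Aaron | Security   | NULL   
Helen | NULL       | NULL   
Frank | Operations | NULL   
Carol | Security   | Helen  


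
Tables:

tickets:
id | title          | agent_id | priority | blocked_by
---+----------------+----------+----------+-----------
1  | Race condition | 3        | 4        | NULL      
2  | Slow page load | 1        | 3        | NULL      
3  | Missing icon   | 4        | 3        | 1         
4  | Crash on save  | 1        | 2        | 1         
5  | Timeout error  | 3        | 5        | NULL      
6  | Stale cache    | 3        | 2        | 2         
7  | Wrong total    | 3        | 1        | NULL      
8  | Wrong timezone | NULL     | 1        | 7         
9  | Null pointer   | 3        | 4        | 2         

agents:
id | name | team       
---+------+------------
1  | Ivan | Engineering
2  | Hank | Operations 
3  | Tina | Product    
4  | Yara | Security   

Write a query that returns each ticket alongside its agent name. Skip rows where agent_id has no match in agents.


INNER JOIN keeps only tickets rows whose agent_id matches an id in agents. Walk through each ticket:
  - ticket 1 (Race condition): agent_id=3 -> matches Tina
  - ticket 2 (Slow page load): agent_id=1 -> matches Ivan
  - ticket 3 (Missing icon): agent_id=4 -> matches Yara
  - ticket 4 (Crash on save): agent_id=1 -> matches Ivan
  - ticket 5 (Timeout error): agent_id=3 -> matches Tina
  - ticket 6 (Stale cache): agent_id=3 -> matches Tina
  - ticket 7 (Wrong total): agent_id=3 -> matches Tina
  - ticket 8 (Wrong timezone): agent_id=NULL, no match -> dropped
  - ticket 9 (Null pointer): agent_id=3 -> matches Tina
So 1 of 9 rows is dropped.

SQL:
SELECT a.title, b.name AS agent
FROM tickets a
INNER JOIN agents b ON a.agent_id = b.id

Result:
title          | agent
---------------+------
Race condition | Tina 
Slow page load | Ivan 
Missing icon   | Yara 
Crash on save  | Ivan 
Timeout error  | Tina 
Stale cache    | Tina 
Wrong total    | Tina 
Null pointer   | Tina 


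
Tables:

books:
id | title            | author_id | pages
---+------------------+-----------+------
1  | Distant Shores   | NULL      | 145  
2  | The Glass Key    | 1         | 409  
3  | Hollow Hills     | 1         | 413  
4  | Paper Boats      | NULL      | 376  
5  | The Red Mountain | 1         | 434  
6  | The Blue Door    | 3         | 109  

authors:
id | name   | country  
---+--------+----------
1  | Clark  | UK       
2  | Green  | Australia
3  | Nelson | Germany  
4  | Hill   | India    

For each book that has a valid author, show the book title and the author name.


INNER JOIN keeps only books rows whose author_id matches an id in authors. Walk through each book:
  - book 1 (Distant Shores): author_id=NULL, no match -> dropped
  - book 2 (The Glass Key): author_id=1 -> matches Clark
  - book 3 (Hollow Hills): author_id=1 -> matches Clark
  - book 4 (Paper Boats): author_id=NULL, no match -> dropped
  - book 5 (The Red Mountain): author_id=1 -> matches Clark
  - book 6 (The Blue Door): author_id=3 -> matches Nelson
So 2 of 6 rows are dropped.

SQL:
SELECT a.title, b.name AS author
FROM books a
INNER JOIN authors b ON a.author_id = b.id

Result:
title            | author
-----------------+-------
The Glass Key    | Clark 
Hollow Hills     | Clark 
The Red Mountain | Clark 
The Blue Door    | Nelson
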